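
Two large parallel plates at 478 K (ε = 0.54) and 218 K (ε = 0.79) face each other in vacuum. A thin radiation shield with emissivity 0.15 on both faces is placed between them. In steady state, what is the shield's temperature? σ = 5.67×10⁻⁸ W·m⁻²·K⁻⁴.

In steady state the net flux on the hot side equals that on the cold side.
σ(T₁⁴−T_s⁴)/D₁ = σ(T_s⁴−T₂⁴)/D₂, with D₁ = 1/ε₁+1/ε_s−1 = 7.519, D₂ = 1/ε_s+1/ε₂−1 = 6.932.
Solve for T_s⁴: T_s⁴ = (D₂·T₁⁴ + D₁·T₂⁴)/(D₁+D₂) = 2.622×10¹⁰ K⁴.

T_s ≈ 402 K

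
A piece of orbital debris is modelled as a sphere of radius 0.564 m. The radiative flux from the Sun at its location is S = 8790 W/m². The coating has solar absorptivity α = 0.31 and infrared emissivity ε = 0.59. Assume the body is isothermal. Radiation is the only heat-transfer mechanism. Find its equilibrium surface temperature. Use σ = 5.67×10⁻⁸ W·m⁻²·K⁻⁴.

T ≈ 378 K

At equilibrium, absorbed power = emitted power.
Absorbing cross-section = πr² = 0.9993 m²; emitting surface = 4πr² = 3.997 m² (ratio 4).
αS·A_cross = εσ·A_surf·T⁴  ⇒  T⁴ = αS/(ε·4σ).
T⁴ = 0.310·8790/(0.59·4·5.67×10⁻⁸) = 2.036×10¹⁰ K⁴.
T = (2.036×10¹⁰)^(1/4).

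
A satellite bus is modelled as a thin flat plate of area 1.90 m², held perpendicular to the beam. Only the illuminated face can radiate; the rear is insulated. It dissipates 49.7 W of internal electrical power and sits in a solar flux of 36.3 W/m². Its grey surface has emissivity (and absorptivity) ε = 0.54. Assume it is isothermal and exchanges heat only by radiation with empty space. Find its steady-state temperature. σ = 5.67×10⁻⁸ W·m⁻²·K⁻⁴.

T ≈ 197 K

At steady state, absorbed solar power + internal power = radiated power.
Absorbed: α·S·A_cross = 0.54·36.3·1.900 = 37.24 W (cross-section A).
Total input = 37.24 + 49.7 = 86.94 W.
Radiated: εσ·A_surf·T⁴ with A_surf = A = 1.900 m².
T⁴ = 86.94/(0.54·5.67×10⁻⁸·1.900) = 1.495×10⁹ K⁴.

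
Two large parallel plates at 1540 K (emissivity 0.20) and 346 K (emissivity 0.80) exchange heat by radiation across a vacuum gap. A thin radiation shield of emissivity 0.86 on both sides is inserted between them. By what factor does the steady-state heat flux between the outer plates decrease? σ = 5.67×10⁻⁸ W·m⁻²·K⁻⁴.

factor ≈ 1.25

Without shield: q₀ = σΔ(T⁴)/(1/ε₁+1/ε₂−1) with denominator 5.250.
With shield the two gaps are in series; the resistances add: (1/ε₁+1/ε_s−1)+(1/ε_s+1/ε₂−1) = 5.163+1.413 = 6.576.
Heat-flux ratio q₀/q = 6.576/5.250.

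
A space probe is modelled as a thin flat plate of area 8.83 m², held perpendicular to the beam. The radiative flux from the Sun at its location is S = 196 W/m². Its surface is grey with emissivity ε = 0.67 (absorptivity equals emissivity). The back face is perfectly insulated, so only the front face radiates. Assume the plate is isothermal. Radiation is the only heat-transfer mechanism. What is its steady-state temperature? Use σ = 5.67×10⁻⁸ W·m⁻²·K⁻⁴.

At equilibrium, absorbed power = emitted power.
Absorbing cross-section = A = 8.830 m²; emitting surface = A = 8.830 m² (ratio 1).
εS·A_cross = εσ·A_surf·T⁴  ⇒  T⁴ = S/(1σ)   (ε cancels).
T⁴ = 196/(1·5.67×10⁻⁸) = 3.457×10⁹ K⁴.
T = (3.457×10⁹)^(1/4).

T ≈ 242 K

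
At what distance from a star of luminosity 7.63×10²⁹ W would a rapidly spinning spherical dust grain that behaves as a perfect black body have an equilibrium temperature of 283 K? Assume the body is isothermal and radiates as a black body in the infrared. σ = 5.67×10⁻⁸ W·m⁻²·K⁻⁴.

d ≈ 6.46×10¹² m

For an isothermal black-emitting sphere, (1−a)S·πr² = σ·4πr²·T⁴ ⇒ S = 4σT⁴/(1−a).
S = 4·5.67×10⁻⁸·(283)⁴/1.00 = 1455 W/m².
Flux falls as S = L/(4πd²), so d = √(L/(4πS)) = √(7.63×10²⁹/(4π·1455)).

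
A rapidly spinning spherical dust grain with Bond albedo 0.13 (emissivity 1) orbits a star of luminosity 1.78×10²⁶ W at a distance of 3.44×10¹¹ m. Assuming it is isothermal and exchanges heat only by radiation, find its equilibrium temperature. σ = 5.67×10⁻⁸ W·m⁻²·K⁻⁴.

First find the stellar flux at distance d: S = L/(4πd²) = 1.78×10²⁶/(4π·(3.44×10¹¹)²) = 119.7 W/m².
For an isothermal sphere, absorbed (1−a)S·πr² = emitted σ·4πr²·T⁴, so T⁴ = (1−a)S/(4σ).
T⁴ = 0.870·119.7/(4·5.67×10⁻⁸) = 4.592×10⁸ K⁴.

T ≈ 146 K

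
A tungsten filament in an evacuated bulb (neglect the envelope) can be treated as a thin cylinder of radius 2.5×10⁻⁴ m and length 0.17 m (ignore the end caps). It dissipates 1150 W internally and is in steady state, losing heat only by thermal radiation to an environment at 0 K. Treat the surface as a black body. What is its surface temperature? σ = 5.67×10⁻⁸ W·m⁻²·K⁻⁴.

Steady state: internal power = radiated power, P = εσA T⁴.
Radiating area A = 2πrL = 2.670×10⁻⁴ m².
T⁴ = P/(εσA) = 1150/(1.0·5.67×10⁻⁸·2.670×10⁻⁴) = 7.595×10¹³ K⁴.
T = (7.595×10¹³)^(1/4).

T ≈ 2950 K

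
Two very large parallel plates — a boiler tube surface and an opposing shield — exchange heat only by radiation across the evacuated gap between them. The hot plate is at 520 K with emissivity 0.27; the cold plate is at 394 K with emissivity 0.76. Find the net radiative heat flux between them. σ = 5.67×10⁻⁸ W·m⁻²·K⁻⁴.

For two infinite grey parallel plates, q = σ(T₁⁴ − T₂⁴)/(1/ε₁ + 1/ε₂ − 1).
T₁⁴ − T₂⁴ = 7.312×10¹⁰ − 2.410×10¹⁰ = 4.902×10¹⁰ K⁴.
1/ε₁ + 1/ε₂ − 1 = 3.704 + 1.316 − 1 = 4.019.
q = 5.67×10⁻⁸ × 4.902×10¹⁰ / 4.019.

q ≈ 691 W/m²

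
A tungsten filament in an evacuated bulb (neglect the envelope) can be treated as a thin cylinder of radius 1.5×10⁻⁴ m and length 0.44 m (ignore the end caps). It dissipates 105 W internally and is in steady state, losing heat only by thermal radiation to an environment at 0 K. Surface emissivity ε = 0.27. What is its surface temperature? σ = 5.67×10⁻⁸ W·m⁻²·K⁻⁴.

Steady state: internal power = radiated power, P = εσA T⁴.
Radiating area A = 2πrL = 4.147×10⁻⁴ m².
T⁴ = P/(εσA) = 105/(0.27·5.67×10⁻⁸·4.147×10⁻⁴) = 1.654×10¹³ K⁴.
T = (1.654×10¹³)^(1/4).

T ≈ 2020 K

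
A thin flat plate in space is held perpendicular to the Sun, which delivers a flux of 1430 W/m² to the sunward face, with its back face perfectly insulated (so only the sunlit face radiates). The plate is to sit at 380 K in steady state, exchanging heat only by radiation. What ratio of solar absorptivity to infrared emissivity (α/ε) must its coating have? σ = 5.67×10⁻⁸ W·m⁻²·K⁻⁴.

Balance: αS·A = εσ·1A·T⁴ ⇒ α/ε = σT⁴/S.
α/ε = 5.67×10⁻⁸·(380)⁴/1430 = 5.67×10⁻⁸·2.085×10¹⁰/1430.

α/ε ≈ 0.827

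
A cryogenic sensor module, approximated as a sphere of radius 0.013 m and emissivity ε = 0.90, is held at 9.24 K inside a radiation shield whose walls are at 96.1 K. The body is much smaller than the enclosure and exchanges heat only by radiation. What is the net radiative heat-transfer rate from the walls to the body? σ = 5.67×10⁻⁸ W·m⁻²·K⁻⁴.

P_net ≈ 0.00924 W

For a small grey body in a large enclosure: P_net = εσA(T_body⁴ − T_wall⁴).
A = 4πr² = 0.002124 m²; T_body⁴ − T_wall⁴ = 7289 − 8.529×10⁷ = -8.528×10⁷ K⁴.
|P_net| = 0.90·5.67×10⁻⁸·0.002124·8.528×10⁷.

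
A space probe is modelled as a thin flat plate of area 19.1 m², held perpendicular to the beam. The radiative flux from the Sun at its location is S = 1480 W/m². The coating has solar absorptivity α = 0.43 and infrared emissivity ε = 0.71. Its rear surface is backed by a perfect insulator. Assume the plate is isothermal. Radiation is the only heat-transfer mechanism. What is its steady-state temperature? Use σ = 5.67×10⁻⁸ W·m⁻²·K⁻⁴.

At equilibrium, absorbed power = emitted power.
Absorbing cross-section = A = 19.10 m²; emitting surface = A = 19.10 m² (ratio 1).
αS·A_cross = εσ·A_surf·T⁴  ⇒  T⁴ = αS/(ε·1σ).
T⁴ = 0.430·1480/(0.71·1·5.67×10⁻⁸) = 1.581×10¹⁰ K⁴.
T = (1.581×10¹⁰)^(1/4).

T ≈ 355 K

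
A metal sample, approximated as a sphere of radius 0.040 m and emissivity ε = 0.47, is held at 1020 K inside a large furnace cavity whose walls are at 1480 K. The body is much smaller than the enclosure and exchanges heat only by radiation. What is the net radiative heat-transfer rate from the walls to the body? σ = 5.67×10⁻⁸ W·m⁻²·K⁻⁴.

For a small grey body in a large enclosure: P_net = εσA(T_body⁴ − T_wall⁴).
A = 4πr² = 0.02011 m²; T_body⁴ − T_wall⁴ = 1.082×10¹² − 4.798×10¹² = -3.715×10¹² K⁴.
|P_net| = 0.47·5.67×10⁻⁸·0.02011·3.715×10¹².

P_net ≈ 1990 W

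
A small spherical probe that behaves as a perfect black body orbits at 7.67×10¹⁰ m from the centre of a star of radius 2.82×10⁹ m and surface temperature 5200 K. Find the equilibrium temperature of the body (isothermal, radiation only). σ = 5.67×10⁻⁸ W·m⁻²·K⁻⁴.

T ≈ 705 K

The star's surface emits σT_*⁴; at distance d the flux is S = σT_*⁴(R_*/d)².
S = 5.67×10⁻⁸·(5200)⁴·(2.82×10⁹/7.67×10¹⁰)² = 56040 W/m².
For an isothermal sphere T⁴ = (1−a)S/(4σ) = 2.471×10¹¹ K⁴.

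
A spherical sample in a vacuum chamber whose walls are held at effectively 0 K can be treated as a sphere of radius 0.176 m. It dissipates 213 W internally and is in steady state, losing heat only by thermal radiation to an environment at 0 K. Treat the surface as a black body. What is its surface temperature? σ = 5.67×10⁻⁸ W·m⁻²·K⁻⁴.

T ≈ 313 K

Steady state: internal power = radiated power, P = εσA T⁴.
Radiating area A = 4πr² = 0.3893 m².
T⁴ = P/(εσA) = 213/(1.0·5.67×10⁻⁸·0.3893) = 9.651×10⁹ K⁴.
T = (9.651×10⁹)^(1/4).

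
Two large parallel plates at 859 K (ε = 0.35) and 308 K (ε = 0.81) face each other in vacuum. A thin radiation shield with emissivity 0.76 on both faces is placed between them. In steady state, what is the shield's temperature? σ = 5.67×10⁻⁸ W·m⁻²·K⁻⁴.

T_s ≈ 656 K

In steady state the net flux on the hot side equals that on the cold side.
σ(T₁⁴−T_s⁴)/D₁ = σ(T_s⁴−T₂⁴)/D₂, with D₁ = 1/ε₁+1/ε_s−1 = 3.173, D₂ = 1/ε_s+1/ε₂−1 = 1.550.
Solve for T_s⁴: T_s⁴ = (D₂·T₁⁴ + D₁·T₂⁴)/(D₁+D₂) = 1.848×10¹¹ K⁴.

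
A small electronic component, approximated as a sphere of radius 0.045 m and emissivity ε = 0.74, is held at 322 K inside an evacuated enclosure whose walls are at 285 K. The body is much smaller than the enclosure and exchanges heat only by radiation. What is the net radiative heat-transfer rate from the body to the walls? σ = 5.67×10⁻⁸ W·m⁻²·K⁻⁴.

P_net ≈ 4.43 W

For a small grey body in a large enclosure: P_net = εσA(T_body⁴ − T_wall⁴).
A = 4πr² = 0.02545 m²; T_body⁴ − T_wall⁴ = 1.075×10¹⁰ − 6.598×10⁹ = 4.153×10⁹ K⁴.
|P_net| = 0.74·5.67×10⁻⁸·0.02545·4.153×10⁹.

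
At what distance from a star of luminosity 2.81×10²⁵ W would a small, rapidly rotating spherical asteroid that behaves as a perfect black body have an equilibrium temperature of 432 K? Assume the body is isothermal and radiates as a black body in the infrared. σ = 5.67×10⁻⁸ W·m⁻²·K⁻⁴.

For an isothermal black-emitting sphere, (1−a)S·πr² = σ·4πr²·T⁴ ⇒ S = 4σT⁴/(1−a).
S = 4·5.67×10⁻⁸·(432)⁴/1.00 = 7899 W/m².
Flux falls as S = L/(4πd²), so d = √(L/(4πS)) = √(2.81×10²⁵/(4π·7899)).

d ≈ 1.68×10¹⁰ m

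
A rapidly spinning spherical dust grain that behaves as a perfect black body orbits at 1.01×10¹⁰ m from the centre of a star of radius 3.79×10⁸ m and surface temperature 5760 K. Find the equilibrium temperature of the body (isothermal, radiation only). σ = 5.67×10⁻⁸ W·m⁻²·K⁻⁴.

T ≈ 789 K

The star's surface emits σT_*⁴; at distance d the flux is S = σT_*⁴(R_*/d)².
S = 5.67×10⁻⁸·(5760)⁴·(3.79×10⁸/1.01×10¹⁰)² = 87880 W/m².
For an isothermal sphere T⁴ = (1−a)S/(4σ) = 3.875×10¹¹ K⁴.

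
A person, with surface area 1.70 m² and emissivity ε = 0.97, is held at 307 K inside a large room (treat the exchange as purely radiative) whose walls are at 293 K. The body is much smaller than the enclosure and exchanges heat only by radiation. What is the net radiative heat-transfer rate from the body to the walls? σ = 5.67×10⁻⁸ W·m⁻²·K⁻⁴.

For a small grey body in a large enclosure: P_net = εσA(T_body⁴ − T_wall⁴).
A = 1.70 m²; T_body⁴ − T_wall⁴ = 8.883×10⁹ − 7.370×10⁹ = 1.513×10⁹ K⁴.
|P_net| = 0.97·5.67×10⁻⁸·1.700·1.513×10⁹.

P_net ≈ 141 W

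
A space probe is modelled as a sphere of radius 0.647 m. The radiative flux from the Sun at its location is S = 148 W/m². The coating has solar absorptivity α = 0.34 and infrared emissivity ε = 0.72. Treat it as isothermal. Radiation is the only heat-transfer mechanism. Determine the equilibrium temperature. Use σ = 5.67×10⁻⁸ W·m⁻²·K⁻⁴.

T ≈ 132 K

At equilibrium, absorbed power = emitted power.
Absorbing cross-section = πr² = 1.315 m²; emitting surface = 4πr² = 5.260 m² (ratio 4).
αS·A_cross = εσ·A_surf·T⁴  ⇒  T⁴ = αS/(ε·4σ).
T⁴ = 0.340·148/(0.72·4·5.67×10⁻⁸) = 3.082×10⁸ K⁴.
T = (3.082×10⁸)^(1/4).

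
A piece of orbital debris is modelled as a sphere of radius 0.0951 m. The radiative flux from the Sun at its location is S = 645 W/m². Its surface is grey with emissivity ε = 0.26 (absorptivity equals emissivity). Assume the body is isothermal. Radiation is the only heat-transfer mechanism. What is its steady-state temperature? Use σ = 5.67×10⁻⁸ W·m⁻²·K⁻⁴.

T ≈ 231 K

At equilibrium, absorbed power = emitted power.
Absorbing cross-section = πr² = 0.02841 m²; emitting surface = 4πr² = 0.1137 m² (ratio 4).
εS·A_cross = εσ·A_surf·T⁴  ⇒  T⁴ = S/(4σ)   (ε cancels).
T⁴ = 645/(4·5.67×10⁻⁸) = 2.844×10⁹ K⁴.
T = (2.844×10⁹)^(1/4).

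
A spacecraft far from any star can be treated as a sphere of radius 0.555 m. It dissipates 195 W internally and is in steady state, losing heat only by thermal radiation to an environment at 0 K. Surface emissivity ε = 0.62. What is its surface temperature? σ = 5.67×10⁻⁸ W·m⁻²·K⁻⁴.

T ≈ 195 K

Steady state: internal power = radiated power, P = εσA T⁴.
Radiating area A = 4πr² = 3.871 m².
T⁴ = P/(εσA) = 195/(0.62·5.67×10⁻⁸·3.871) = 1.433×10⁹ K⁴.
T = (1.433×10⁹)^(1/4).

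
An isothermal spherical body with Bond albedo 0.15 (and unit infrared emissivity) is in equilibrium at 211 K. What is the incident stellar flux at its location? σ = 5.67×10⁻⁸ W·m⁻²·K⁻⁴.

S ≈ 529 W/m²

(1−a)S·πr² = σ·4πr²·T⁴ ⇒ S = 4σT⁴/(1−a).
S = 4·5.67×10⁻⁸·1.982×10⁹/0.850.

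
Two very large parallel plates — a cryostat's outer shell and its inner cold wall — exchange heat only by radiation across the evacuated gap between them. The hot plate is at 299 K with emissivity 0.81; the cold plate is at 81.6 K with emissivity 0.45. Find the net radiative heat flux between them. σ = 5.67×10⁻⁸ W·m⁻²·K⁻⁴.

q ≈ 183 W/m²

For two infinite grey parallel plates, q = σ(T₁⁴ − T₂⁴)/(1/ε₁ + 1/ε₂ − 1).
T₁⁴ − T₂⁴ = 7.993×10⁹ − 4.434×10⁷ = 7.948×10⁹ K⁴.
1/ε₁ + 1/ε₂ − 1 = 1.235 + 2.222 − 1 = 2.457.
q = 5.67×10⁻⁸ × 7.948×10⁹ / 2.457.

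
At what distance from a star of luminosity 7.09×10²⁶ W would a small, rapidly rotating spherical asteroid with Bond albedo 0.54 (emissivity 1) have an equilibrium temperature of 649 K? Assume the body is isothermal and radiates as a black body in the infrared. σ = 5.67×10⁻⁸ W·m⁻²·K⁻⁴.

For an isothermal black-emitting sphere, (1−a)S·πr² = σ·4πr²·T⁴ ⇒ S = 4σT⁴/(1−a).
S = 4·5.67×10⁻⁸·(649)⁴/0.460 = 87470 W/m².
Flux falls as S = L/(4πd²), so d = √(L/(4πS)) = √(7.09×10²⁶/(4π·87470)).

d ≈ 2.54×10¹⁰ m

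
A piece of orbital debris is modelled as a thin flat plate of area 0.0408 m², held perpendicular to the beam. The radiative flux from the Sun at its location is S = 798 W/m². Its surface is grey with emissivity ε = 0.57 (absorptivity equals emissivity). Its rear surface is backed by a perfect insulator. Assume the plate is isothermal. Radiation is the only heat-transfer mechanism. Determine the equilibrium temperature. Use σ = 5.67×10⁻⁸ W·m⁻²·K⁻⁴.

T ≈ 344 K

At equilibrium, absorbed power = emitted power.
Absorbing cross-section = A = 0.04080 m²; emitting surface = A = 0.04080 m² (ratio 1).
εS·A_cross = εσ·A_surf·T⁴  ⇒  T⁴ = S/(1σ)   (ε cancels).
T⁴ = 798/(1·5.67×10⁻⁸) = 1.407×10¹⁰ K⁴.
T = (1.407×10¹⁰)^(1/4).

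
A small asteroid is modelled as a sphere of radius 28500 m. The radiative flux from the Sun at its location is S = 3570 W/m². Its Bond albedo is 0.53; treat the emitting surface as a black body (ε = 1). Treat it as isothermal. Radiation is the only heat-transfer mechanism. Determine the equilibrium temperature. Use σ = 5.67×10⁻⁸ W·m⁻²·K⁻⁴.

T ≈ 293 K

At equilibrium, absorbed power = emitted power.
Absorbing cross-section = πr² = 2.552×10⁹ m²; emitting surface = 4πr² = 1.021×10¹⁰ m² (ratio 4).
(1−a)S·A_cross = εσ·A_surf·T⁴  ⇒  T⁴ = (1−a)S/(4σ).
T⁴ = 0.470·3570/(4·5.67×10⁻⁸) = 7.398×10⁹ K⁴.
T = (7.398×10⁹)^(1/4).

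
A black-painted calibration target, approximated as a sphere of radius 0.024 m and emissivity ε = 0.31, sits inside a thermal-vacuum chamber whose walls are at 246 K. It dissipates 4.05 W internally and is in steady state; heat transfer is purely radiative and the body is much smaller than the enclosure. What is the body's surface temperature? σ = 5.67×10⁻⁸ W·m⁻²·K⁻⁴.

T ≈ 434 K

For a small grey body in a large enclosure, net radiated power = εσA(T⁴ − T_w⁴).
Steady state: P = εσA(T⁴ − T_w⁴) with A = 4πr² = 0.007238 m².
T⁴ = P/(εσA) + T_w⁴ = 4.05/(0.31·5.67×10⁻⁸·0.007238) + (246)⁴
    = 3.183×10¹⁰ + 3.662×10⁹ = 3.550×10¹⁰ K⁴.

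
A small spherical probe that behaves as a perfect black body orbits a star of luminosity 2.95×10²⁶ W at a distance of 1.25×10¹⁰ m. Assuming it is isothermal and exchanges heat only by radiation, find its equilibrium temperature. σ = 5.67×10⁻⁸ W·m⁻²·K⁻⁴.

First find the stellar flux at distance d: S = L/(4πd²) = 2.95×10²⁶/(4π·(1.25×10¹⁰)²) = 1.502×10⁵ W/m².
For an isothermal sphere, absorbed (1−a)S·πr² = emitted σ·4πr²·T⁴, so T⁴ = (1−a)S/(4σ).
T⁴ = 1.00·1.502×10⁵/(4·5.67×10⁻⁸) = 6.624×10¹¹ K⁴.

T ≈ 902 K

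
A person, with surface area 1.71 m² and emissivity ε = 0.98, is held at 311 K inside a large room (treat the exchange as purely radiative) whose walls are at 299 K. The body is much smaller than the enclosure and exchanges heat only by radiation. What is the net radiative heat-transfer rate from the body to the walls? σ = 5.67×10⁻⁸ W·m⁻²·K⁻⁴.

P_net ≈ 129 W

For a small grey body in a large enclosure: P_net = εσA(T_body⁴ − T_wall⁴).
A = 1.71 m²; T_body⁴ − T_wall⁴ = 9.355×10⁹ − 7.993×10⁹ = 1.362×10⁹ K⁴.
|P_net| = 0.98·5.67×10⁻⁸·1.710·1.362×10⁹.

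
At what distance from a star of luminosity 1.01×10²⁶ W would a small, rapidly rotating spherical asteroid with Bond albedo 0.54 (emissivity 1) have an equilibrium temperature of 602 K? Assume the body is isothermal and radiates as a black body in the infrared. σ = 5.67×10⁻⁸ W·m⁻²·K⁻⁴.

d ≈ 1.11×10¹⁰ m

For an isothermal black-emitting sphere, (1−a)S·πr² = σ·4πr²·T⁴ ⇒ S = 4σT⁴/(1−a).
S = 4·5.67×10⁻⁸·(602)⁴/0.460 = 64750 W/m².
Flux falls as S = L/(4πd²), so d = √(L/(4πS)) = √(1.01×10²⁶/(4π·64750)).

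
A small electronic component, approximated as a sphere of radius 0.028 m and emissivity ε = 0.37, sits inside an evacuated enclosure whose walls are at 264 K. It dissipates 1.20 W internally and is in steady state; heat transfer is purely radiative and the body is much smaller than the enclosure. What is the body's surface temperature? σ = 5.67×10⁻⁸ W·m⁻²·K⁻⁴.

T ≈ 321 K

For a small grey body in a large enclosure, net radiated power = εσA(T⁴ − T_w⁴).
Steady state: P = εσA(T⁴ − T_w⁴) with A = 4πr² = 0.009852 m².
T⁴ = P/(εσA) + T_w⁴ = 1.20/(0.37·5.67×10⁻⁸·0.009852) + (264)⁴
    = 5.806×10⁹ + 4.858×10⁹ = 1.066×10¹⁰ K⁴.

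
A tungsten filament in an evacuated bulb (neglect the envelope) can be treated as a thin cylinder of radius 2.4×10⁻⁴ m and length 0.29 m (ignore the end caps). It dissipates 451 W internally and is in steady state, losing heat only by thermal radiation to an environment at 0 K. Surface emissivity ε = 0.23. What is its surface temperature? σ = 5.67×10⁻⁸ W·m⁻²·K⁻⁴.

T ≈ 2980 K

Steady state: internal power = radiated power, P = εσA T⁴.
Radiating area A = 2πrL = 4.373×10⁻⁴ m².
T⁴ = P/(εσA) = 451/(0.23·5.67×10⁻⁸·4.373×10⁻⁴) = 7.908×10¹³ K⁴.
T = (7.908×10¹³)^(1/4).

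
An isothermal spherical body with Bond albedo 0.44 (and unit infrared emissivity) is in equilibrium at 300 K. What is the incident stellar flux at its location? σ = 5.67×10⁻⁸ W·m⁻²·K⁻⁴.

(1−a)S·πr² = σ·4πr²·T⁴ ⇒ S = 4σT⁴/(1−a).
S = 4·5.67×10⁻⁸·8.100×10⁹/0.560.

S ≈ 3280 W/m²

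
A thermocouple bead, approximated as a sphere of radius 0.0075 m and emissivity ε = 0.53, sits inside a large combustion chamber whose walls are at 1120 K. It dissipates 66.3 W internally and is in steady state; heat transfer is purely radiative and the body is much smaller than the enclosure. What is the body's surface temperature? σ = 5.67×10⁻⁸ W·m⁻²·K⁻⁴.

T ≈ 1470 K

For a small grey body in a large enclosure, net radiated power = εσA(T⁴ − T_w⁴).
Steady state: P = εσA(T⁴ − T_w⁴) with A = 4πr² = 7.069×10⁻⁴ m².
T⁴ = P/(εσA) + T_w⁴ = 66.3/(0.53·5.67×10⁻⁸·7.069×10⁻⁴) + (1120)⁴
    = 3.121×10¹² + 1.574×10¹² = 4.695×10¹² K⁴.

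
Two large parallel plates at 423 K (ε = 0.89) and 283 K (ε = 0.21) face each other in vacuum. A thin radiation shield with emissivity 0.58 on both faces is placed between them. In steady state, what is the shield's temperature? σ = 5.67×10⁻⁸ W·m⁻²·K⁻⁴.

T_s ≈ 400 K

In steady state the net flux on the hot side equals that on the cold side.
σ(T₁⁴−T_s⁴)/D₁ = σ(T_s⁴−T₂⁴)/D₂, with D₁ = 1/ε₁+1/ε_s−1 = 1.848, D₂ = 1/ε_s+1/ε₂−1 = 5.486.
Solve for T_s⁴: T_s⁴ = (D₂·T₁⁴ + D₁·T₂⁴)/(D₁+D₂) = 2.557×10¹⁰ K⁴.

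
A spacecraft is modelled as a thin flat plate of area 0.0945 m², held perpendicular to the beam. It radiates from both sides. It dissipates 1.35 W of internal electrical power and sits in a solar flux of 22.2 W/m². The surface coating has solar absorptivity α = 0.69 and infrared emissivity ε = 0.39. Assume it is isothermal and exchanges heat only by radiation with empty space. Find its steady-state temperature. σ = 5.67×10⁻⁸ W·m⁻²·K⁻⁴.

At steady state, absorbed solar power + internal power = radiated power.
Absorbed: α·S·A_cross = 0.69·22.2·0.09450 = 1.448 W (cross-section A).
Total input = 1.448 + 1.35 = 2.798 W.
Radiated: εσ·A_surf·T⁴ with A_surf = 2A = 0.1890 m².
T⁴ = 2.798/(0.39·5.67×10⁻⁸·0.1890) = 6.694×10⁸ K⁴.

T ≈ 161 K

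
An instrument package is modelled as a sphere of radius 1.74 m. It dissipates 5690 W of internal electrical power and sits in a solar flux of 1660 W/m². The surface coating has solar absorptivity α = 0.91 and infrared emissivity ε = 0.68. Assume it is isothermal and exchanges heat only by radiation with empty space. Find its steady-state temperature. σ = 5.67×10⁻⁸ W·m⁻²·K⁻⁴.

At steady state, absorbed solar power + internal power = radiated power.
Absorbed: α·S·A_cross = 0.91·1660·9.511 = 14370 W (cross-section πr²).
Total input = 14370 + 5690 = 20060 W.
Radiated: εσ·A_surf·T⁴ with A_surf = 4πr² = 38.05 m².
T⁴ = 20060/(0.68·5.67×10⁻⁸·38.05) = 1.367×10¹⁰ K⁴.

T ≈ 342 K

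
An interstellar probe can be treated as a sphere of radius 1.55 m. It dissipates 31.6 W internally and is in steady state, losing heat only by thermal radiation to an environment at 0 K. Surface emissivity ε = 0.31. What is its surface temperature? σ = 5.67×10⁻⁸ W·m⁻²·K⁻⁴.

T ≈ 87.8 K

Steady state: internal power = radiated power, P = εσA T⁴.
Radiating area A = 4πr² = 30.19 m².
T⁴ = P/(εσA) = 31.6/(0.31·5.67×10⁻⁸·30.19) = 5.955×10⁷ K⁴.
T = (5.955×10⁷)^(1/4).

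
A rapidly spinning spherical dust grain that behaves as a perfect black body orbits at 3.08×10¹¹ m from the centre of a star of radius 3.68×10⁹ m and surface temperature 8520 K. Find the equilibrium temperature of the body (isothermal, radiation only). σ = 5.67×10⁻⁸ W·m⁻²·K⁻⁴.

The star's surface emits σT_*⁴; at distance d the flux is S = σT_*⁴(R_*/d)².
S = 5.67×10⁻⁸·(8520)⁴·(3.68×10⁹/3.08×10¹¹)² = 42650 W/m².
For an isothermal sphere T⁴ = (1−a)S/(4σ) = 1.881×10¹¹ K⁴.

T ≈ 659 K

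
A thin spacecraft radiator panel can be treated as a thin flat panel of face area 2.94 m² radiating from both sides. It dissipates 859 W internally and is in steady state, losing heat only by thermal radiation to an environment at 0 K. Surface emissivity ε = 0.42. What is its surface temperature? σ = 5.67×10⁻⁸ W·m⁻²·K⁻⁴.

T ≈ 280 K

Steady state: internal power = radiated power, P = εσA T⁴.
Radiating area A = 2·2.94 = 5.880 m².
T⁴ = P/(εσA) = 859/(0.42·5.67×10⁻⁸·5.880) = 6.135×10⁹ K⁴.
T = (6.135×10⁹)^(1/4).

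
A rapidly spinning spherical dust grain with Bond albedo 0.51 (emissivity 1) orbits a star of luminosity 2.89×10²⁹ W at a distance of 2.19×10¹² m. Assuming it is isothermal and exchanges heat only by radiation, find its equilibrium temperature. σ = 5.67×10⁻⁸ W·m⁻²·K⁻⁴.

First find the stellar flux at distance d: S = L/(4πd²) = 2.89×10²⁹/(4π·(2.19×10¹²)²) = 4795 W/m².
For an isothermal sphere, absorbed (1−a)S·πr² = emitted σ·4πr²·T⁴, so T⁴ = (1−a)S/(4σ).
T⁴ = 0.490·4795/(4·5.67×10⁻⁸) = 1.036×10¹⁰ K⁴.

T ≈ 319 K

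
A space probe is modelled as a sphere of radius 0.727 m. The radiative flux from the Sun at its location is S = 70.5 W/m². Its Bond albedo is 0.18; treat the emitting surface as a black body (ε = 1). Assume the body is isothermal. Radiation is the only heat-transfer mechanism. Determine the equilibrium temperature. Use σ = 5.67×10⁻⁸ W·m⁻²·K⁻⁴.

At equilibrium, absorbed power = emitted power.
Absorbing cross-section = πr² = 1.660 m²; emitting surface = 4πr² = 6.642 m² (ratio 4).
(1−a)S·A_cross = εσ·A_surf·T⁴  ⇒  T⁴ = (1−a)S/(4σ).
T⁴ = 0.820·70.5/(4·5.67×10⁻⁸) = 2.549×10⁸ K⁴.
T = (2.549×10⁸)^(1/4).

T ≈ 126 K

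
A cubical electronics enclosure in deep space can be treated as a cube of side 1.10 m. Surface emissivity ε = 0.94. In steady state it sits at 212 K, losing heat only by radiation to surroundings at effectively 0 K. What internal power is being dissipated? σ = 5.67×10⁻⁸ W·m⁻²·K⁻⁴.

Steady state: P = εσA T⁴.
A = 6L² = 7.260 m²; T⁴ = (212)⁴ = 2.020×10⁹ K⁴.
P = 0.94 × 5.67×10⁻⁸ × 7.260 × 2.020×10⁹.

P ≈ 782 W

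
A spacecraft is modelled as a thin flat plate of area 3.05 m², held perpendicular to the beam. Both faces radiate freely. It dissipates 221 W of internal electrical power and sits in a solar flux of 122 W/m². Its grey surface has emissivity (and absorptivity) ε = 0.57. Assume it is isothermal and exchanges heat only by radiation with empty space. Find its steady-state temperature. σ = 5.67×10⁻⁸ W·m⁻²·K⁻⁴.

T ≈ 216 K

At steady state, absorbed solar power + internal power = radiated power.
Absorbed: α·S·A_cross = 0.57·122·3.050 = 212.1 W (cross-section A).
Total input = 212.1 + 221 = 433.1 W.
Radiated: εσ·A_surf·T⁴ with A_surf = 2A = 6.100 m².
T⁴ = 433.1/(0.57·5.67×10⁻⁸·6.100) = 2.197×10⁹ K⁴.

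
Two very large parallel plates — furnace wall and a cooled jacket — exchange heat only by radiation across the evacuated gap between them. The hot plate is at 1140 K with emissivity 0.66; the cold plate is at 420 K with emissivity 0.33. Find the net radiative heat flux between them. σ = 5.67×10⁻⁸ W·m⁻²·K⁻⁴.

For two infinite grey parallel plates, q = σ(T₁⁴ − T₂⁴)/(1/ε₁ + 1/ε₂ − 1).
T₁⁴ − T₂⁴ = 1.689×10¹² − 3.112×10¹⁰ = 1.658×10¹² K⁴.
1/ε₁ + 1/ε₂ − 1 = 1.515 + 3.030 − 1 = 3.545.
q = 5.67×10⁻⁸ × 1.658×10¹² / 3.545.

q ≈ 26500 W/m²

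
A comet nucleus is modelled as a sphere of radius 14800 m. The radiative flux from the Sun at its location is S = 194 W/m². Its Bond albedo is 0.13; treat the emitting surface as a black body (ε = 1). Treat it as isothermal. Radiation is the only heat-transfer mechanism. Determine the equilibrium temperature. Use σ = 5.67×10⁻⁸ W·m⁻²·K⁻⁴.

At equilibrium, absorbed power = emitted power.
Absorbing cross-section = πr² = 6.881×10⁸ m²; emitting surface = 4πr² = 2.753×10⁹ m² (ratio 4).
(1−a)S·A_cross = εσ·A_surf·T⁴  ⇒  T⁴ = (1−a)S/(4σ).
T⁴ = 0.870·194/(4·5.67×10⁻⁸) = 7.442×10⁸ K⁴.
T = (7.442×10⁸)^(1/4).

T ≈ 165 K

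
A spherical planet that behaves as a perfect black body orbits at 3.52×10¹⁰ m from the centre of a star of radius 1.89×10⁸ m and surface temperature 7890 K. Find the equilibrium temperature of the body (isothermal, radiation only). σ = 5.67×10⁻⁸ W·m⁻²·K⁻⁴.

The star's surface emits σT_*⁴; at distance d the flux is S = σT_*⁴(R_*/d)².
S = 5.67×10⁻⁸·(7890)⁴·(1.89×10⁸/3.52×10¹⁰)² = 6335 W/m².
For an isothermal sphere T⁴ = (1−a)S/(4σ) = 2.793×10¹⁰ K⁴.

T ≈ 409 K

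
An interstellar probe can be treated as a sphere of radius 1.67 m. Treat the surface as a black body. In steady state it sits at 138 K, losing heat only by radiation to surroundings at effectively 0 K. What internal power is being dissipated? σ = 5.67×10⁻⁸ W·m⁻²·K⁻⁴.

P ≈ 721 W

Steady state: P = εσA T⁴.
A = 4πr² = 35.05 m²; T⁴ = (138)⁴ = 3.627×10⁸ K⁴.
P = 1.0 × 5.67×10⁻⁸ × 35.05 × 3.627×10⁸.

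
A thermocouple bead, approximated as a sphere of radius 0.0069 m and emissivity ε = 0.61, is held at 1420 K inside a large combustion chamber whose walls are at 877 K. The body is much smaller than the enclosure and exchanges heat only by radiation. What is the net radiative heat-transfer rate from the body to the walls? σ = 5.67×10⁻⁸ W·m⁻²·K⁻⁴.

P_net ≈ 71.9 W

For a small grey body in a large enclosure: P_net = εσA(T_body⁴ − T_wall⁴).
A = 4πr² = 5.983×10⁻⁴ m²; T_body⁴ − T_wall⁴ = 4.066×10¹² − 5.916×10¹¹ = 3.474×10¹² K⁴.
|P_net| = 0.61·5.67×10⁻⁸·5.983×10⁻⁴·3.474×10¹².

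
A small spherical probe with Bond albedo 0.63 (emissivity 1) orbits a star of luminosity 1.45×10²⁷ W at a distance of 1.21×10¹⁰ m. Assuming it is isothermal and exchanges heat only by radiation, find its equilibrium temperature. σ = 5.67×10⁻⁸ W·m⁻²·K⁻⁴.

T ≈ 1060 K

First find the stellar flux at distance d: S = L/(4πd²) = 1.45×10²⁷/(4π·(1.21×10¹⁰)²) = 7.881×10⁵ W/m².
For an isothermal sphere, absorbed (1−a)S·πr² = emitted σ·4πr²·T⁴, so T⁴ = (1−a)S/(4σ).
T⁴ = 0.370·7.881×10⁵/(4·5.67×10⁻⁸) = 1.286×10¹² K⁴.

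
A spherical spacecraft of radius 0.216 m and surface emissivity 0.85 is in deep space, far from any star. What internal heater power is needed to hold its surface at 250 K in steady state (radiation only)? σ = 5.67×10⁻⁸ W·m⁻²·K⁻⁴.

P = εσ·4πr²·T⁴.
4πr² = 0.5863 m²; T⁴ = 3.906×10⁹ K⁴.
P = 0.85·5.67×10⁻⁸·0.5863·3.906×10⁹.

P ≈ 110 W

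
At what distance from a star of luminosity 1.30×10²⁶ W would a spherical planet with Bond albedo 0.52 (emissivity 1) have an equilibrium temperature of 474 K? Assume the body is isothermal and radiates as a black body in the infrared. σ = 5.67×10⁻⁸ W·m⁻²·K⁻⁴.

For an isothermal black-emitting sphere, (1−a)S·πr² = σ·4πr²·T⁴ ⇒ S = 4σT⁴/(1−a).
S = 4·5.67×10⁻⁸·(474)⁴/0.480 = 23850 W/m².
Flux falls as S = L/(4πd²), so d = √(L/(4πS)) = √(1.30×10²⁶/(4π·23850)).

d ≈ 2.08×10¹⁰ m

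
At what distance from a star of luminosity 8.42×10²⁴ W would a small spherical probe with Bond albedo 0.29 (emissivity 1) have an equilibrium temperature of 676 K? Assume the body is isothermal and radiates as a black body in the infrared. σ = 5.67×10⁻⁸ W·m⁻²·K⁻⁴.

d ≈ 3.17×10⁹ m

For an isothermal black-emitting sphere, (1−a)S·πr² = σ·4πr²·T⁴ ⇒ S = 4σT⁴/(1−a).
S = 4·5.67×10⁻⁸·(676)⁴/0.710 = 66710 W/m².
Flux falls as S = L/(4πd²), so d = √(L/(4πS)) = √(8.42×10²⁴/(4π·66710)).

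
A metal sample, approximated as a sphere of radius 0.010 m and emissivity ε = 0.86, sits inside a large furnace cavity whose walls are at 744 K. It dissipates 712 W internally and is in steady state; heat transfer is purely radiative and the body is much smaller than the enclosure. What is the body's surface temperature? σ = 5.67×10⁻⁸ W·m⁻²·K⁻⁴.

T ≈ 1860 K

For a small grey body in a large enclosure, net radiated power = εσA(T⁴ − T_w⁴).
Steady state: P = εσA(T⁴ − T_w⁴) with A = 4πr² = 0.001257 m².
T⁴ = P/(εσA) + T_w⁴ = 712/(0.86·5.67×10⁻⁸·0.001257) + (744)⁴
    = 1.162×10¹³ + 3.064×10¹¹ = 1.193×10¹³ K⁴.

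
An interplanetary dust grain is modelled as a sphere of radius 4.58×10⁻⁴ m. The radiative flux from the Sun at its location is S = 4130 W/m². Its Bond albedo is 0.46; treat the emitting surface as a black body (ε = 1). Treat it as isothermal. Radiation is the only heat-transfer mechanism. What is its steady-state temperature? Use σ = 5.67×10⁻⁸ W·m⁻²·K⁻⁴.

T ≈ 315 K

At equilibrium, absorbed power = emitted power.
Absorbing cross-section = πr² = 6.590×10⁻⁷ m²; emitting surface = 4πr² = 2.636×10⁻⁶ m² (ratio 4).
(1−a)S·A_cross = εσ·A_surf·T⁴  ⇒  T⁴ = (1−a)S/(4σ).
T⁴ = 0.540·4130/(4·5.67×10⁻⁸) = 9.833×10⁹ K⁴.
T = (9.833×10⁹)^(1/4).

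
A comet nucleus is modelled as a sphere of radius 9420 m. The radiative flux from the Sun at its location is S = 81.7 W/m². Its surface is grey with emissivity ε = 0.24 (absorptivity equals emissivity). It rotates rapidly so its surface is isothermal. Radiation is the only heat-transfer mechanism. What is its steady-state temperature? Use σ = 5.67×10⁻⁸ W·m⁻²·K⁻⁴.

T ≈ 138 K

At equilibrium, absorbed power = emitted power.
Absorbing cross-section = πr² = 2.788×10⁸ m²; emitting surface = 4πr² = 1.115×10⁹ m² (ratio 4).
εS·A_cross = εσ·A_surf·T⁴  ⇒  T⁴ = S/(4σ)   (ε cancels).
T⁴ = 81.7/(4·5.67×10⁻⁸) = 3.602×10⁸ K⁴.
T = (3.602×10⁸)^(1/4).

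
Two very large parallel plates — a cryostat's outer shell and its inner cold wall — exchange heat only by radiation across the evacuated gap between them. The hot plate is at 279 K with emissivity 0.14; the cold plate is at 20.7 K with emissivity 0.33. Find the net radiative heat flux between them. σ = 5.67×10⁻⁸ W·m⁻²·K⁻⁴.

For two infinite grey parallel plates, q = σ(T₁⁴ − T₂⁴)/(1/ε₁ + 1/ε₂ − 1).
T₁⁴ − T₂⁴ = 6.059×10⁹ − 1.836×10⁵ = 6.059×10⁹ K⁴.
1/ε₁ + 1/ε₂ − 1 = 7.143 + 3.030 − 1 = 9.173.
q = 5.67×10⁻⁸ × 6.059×10⁹ / 9.173.

q ≈ 37.5 W/m²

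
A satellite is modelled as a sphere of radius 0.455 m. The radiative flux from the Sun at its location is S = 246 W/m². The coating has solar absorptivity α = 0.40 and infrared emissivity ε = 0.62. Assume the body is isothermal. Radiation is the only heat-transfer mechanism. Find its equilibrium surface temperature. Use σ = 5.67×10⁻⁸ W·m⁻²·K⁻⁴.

At equilibrium, absorbed power = emitted power.
Absorbing cross-section = πr² = 0.6504 m²; emitting surface = 4πr² = 2.602 m² (ratio 4).
αS·A_cross = εσ·A_surf·T⁴  ⇒  T⁴ = αS/(ε·4σ).
T⁴ = 0.400·246/(0.62·4·5.67×10⁻⁸) = 6.998×10⁸ K⁴.
T = (6.998×10⁸)^(1/4).

T ≈ 163 K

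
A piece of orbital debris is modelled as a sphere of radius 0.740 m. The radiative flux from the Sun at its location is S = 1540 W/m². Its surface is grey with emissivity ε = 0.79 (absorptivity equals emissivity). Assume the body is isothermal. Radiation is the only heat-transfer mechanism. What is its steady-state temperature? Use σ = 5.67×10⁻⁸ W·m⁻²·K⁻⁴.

At equilibrium, absorbed power = emitted power.
Absorbing cross-section = πr² = 1.720 m²; emitting surface = 4πr² = 6.881 m² (ratio 4).
εS·A_cross = εσ·A_surf·T⁴  ⇒  T⁴ = S/(4σ)   (ε cancels).
T⁴ = 1540/(4·5.67×10⁻⁸) = 6.790×10⁹ K⁴.
T = (6.790×10⁹)^(1/4).

T ≈ 287 K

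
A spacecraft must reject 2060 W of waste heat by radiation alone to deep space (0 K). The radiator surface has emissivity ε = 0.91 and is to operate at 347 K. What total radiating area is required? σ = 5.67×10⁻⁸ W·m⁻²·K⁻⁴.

A ≈ 2.75 m²

P = εσA T⁴ ⇒ A = P/(εσT⁴).
T⁴ = 1.450×10¹⁰ K⁴.
A = 2060/(0.91 × 5.67×10⁻⁸ × 1.450×10¹⁰).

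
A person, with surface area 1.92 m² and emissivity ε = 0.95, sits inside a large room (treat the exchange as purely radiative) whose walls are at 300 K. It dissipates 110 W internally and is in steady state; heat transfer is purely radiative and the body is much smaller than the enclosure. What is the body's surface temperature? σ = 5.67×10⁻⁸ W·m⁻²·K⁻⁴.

T ≈ 309 K

For a small grey body in a large enclosure, net radiated power = εσA(T⁴ − T_w⁴).
Steady state: P = εσA(T⁴ − T_w⁴) with A = 1.92 m².
T⁴ = P/(εσA) + T_w⁴ = 110/(0.95·5.67×10⁻⁸·1.920) + (300)⁴
    = 1.064×10⁹ + 8.100×10⁹ = 9.164×10⁹ K⁴.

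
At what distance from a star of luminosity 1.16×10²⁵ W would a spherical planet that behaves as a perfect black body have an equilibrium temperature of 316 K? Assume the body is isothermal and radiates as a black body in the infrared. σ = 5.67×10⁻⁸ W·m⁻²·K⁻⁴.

For an isothermal black-emitting sphere, (1−a)S·πr² = σ·4πr²·T⁴ ⇒ S = 4σT⁴/(1−a).
S = 4·5.67×10⁻⁸·(316)⁴/1.00 = 2261 W/m².
Flux falls as S = L/(4πd²), so d = √(L/(4πS)) = √(1.16×10²⁵/(4π·2261)).

d ≈ 2.02×10¹⁰ m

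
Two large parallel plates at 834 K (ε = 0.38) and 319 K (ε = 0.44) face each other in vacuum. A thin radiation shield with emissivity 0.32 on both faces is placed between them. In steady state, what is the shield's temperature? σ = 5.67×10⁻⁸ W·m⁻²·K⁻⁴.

In steady state the net flux on the hot side equals that on the cold side.
σ(T₁⁴−T_s⁴)/D₁ = σ(T_s⁴−T₂⁴)/D₂, with D₁ = 1/ε₁+1/ε_s−1 = 4.757, D₂ = 1/ε_s+1/ε₂−1 = 4.398.
Solve for T_s⁴: T_s⁴ = (D₂·T₁⁴ + D₁·T₂⁴)/(D₁+D₂) = 2.378×10¹¹ K⁴.

T_s ≈ 698 K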